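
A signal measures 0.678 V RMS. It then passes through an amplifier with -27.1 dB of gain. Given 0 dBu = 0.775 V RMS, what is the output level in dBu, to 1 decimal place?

Input level: 20·log₁₀(0.678/0.775) = -1.16 dBu.
Output: -1.16 − 27.1 = -28.3 dBu.

-28.3 dBu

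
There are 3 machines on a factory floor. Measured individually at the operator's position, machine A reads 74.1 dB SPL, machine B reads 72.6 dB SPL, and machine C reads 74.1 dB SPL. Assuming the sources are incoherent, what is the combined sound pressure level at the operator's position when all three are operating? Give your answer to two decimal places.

Incoherent sources sum as intensities:
L_total = 10·log₁₀(10^(74.1/10) + 10^(72.6/10) + 10^(74.1/10)) = 10·log₁₀(69600000) = 78.43 dB SPL.

78.43 dB SPL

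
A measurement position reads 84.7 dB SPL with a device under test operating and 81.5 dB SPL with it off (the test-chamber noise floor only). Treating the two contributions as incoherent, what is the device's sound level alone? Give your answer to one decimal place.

81.9 dB SPL

Background correction is a power subtraction:
L_src = 10·log₁₀(10^(84.7/10) − 10^(81.5/10)) = 10·log₁₀(153900000) = 81.9 dB SPL.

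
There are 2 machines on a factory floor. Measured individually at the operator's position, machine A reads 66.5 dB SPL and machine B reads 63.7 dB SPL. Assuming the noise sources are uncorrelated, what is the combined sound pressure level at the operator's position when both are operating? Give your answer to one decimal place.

Uncorrelated sources add in intensity (power), not in dB.
L_total = 10·log₁₀(10^(66.5/10) + 10^(63.7/10)) = 10·log₁₀(6811000) = 68.3 dB SPL.

68.3 dB SPL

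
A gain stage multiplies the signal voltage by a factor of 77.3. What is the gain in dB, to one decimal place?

Voltage is an amplitude quantity, so gain = 20·log₁₀(V_out/V_in).
20·log₁₀(77.3) = 37.8 dB.

37.8 dB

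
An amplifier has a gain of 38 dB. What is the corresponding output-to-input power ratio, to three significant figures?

6310

Power ratio = 10^(dB/10).
10^(38/10) = 10^(3.800) = 6310.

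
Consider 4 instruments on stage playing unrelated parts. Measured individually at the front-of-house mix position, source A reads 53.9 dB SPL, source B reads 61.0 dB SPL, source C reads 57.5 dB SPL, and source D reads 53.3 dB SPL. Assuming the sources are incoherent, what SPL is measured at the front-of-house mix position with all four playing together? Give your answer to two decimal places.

Uncorrelated sources add in intensity (power), not in dB.
L_total = 10·log₁₀(10^(53.9/10) + 10^(61.0/10) + 10^(57.5/10) + 10^(53.3/10)) = 10·log₁₀(2281000) = 63.58 dB SPL.

63.58 dB SPL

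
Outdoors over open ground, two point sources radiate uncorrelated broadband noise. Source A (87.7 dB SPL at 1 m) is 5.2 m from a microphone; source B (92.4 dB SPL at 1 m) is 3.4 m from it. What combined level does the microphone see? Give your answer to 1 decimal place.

At the listener: L_A = 87.7 − 20·log₁₀(5.2) = 73.38 dB; L_B = 92.4 − 20·log₁₀(3.4) = 81.77 dB.
Combined: 10·log₁₀(10^(73.38/10)+10^(81.77/10)) = 82.4 dB SPL.

82.4 dB SPL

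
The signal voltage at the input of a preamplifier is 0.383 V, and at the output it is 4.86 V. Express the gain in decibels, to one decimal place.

22.1 dB

Voltage ratio → dB uses the 20·log₁₀ form:
20·log₁₀(4.86/0.383) = 20·log₁₀(12.69) = 22.1 dB.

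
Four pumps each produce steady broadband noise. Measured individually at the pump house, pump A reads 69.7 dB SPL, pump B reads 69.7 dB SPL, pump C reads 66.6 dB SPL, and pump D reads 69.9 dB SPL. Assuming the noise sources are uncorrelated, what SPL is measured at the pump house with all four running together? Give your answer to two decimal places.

75.19 dB SPL

Add the sources as powers (linear), then convert back to dB:
L_total = 10·log₁₀(10^(69.7/10) + 10^(69.7/10) + 10^(66.6/10) + 10^(69.9/10)) = 10·log₁₀(33010000) = 75.19 dB SPL.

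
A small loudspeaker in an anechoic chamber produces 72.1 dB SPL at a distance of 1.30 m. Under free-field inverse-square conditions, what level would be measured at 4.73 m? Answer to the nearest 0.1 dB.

60.9 dB SPL

Free-field point source: level drops by 20·log₁₀ of the distance ratio.
ΔL = −20·log₁₀(4.73/1.30) = -11.22 dB, so L₂ = 72.1 + (-11.22) = 60.9 dB SPL.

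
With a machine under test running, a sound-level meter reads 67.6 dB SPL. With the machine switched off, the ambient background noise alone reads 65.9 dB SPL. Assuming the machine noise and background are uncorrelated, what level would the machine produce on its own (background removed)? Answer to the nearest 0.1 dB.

62.7 dB SPL

Subtract intensities: L_src = 10·log₁₀(10^(L_total/10) − 10^(L_bg/10)).
L_src = 10·log₁₀(10^(67.6/10) − 10^(65.9/10)) = 10·log₁₀(1864000) = 62.7 dB SPL.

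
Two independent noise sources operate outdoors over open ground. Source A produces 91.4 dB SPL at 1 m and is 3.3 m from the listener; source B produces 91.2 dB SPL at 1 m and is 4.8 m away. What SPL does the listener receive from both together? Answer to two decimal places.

82.65 dB SPL

At the listener: L_A = 91.4 − 20·log₁₀(3.3) = 81.030 dB; L_B = 91.2 − 20·log₁₀(4.8) = 77.575 dB.
Combined: 10·log₁₀(10^(81.030/10)+10^(77.575/10)) = 82.65 dB SPL.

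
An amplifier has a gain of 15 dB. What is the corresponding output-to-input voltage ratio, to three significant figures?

Voltage ratio = 10^(dB/20).
10^(15/20) = 10^(0.7500) = 5.62.

5.62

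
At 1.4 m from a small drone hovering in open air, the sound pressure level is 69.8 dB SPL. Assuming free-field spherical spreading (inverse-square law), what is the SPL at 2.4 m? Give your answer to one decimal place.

65.1 dB SPL

For a point source in a free field, ΔL = −20·log₁₀(d₂/d₁).
ΔL = −20·log₁₀(2.4/1.4) = -4.68 dB, so L₂ = 69.8 + (-4.68) = 65.1 dB SPL.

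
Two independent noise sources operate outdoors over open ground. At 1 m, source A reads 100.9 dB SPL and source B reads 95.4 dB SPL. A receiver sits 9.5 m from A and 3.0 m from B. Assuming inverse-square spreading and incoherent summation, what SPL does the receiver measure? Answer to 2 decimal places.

87.17 dB SPL

At the listener: L_A = 100.9 − 20·log₁₀(9.5) = 81.346 dB; L_B = 95.4 − 20·log₁₀(3.0) = 85.858 dB.
Combined: 10·log₁₀(10^(81.346/10)+10^(85.858/10)) = 87.17 dB SPL.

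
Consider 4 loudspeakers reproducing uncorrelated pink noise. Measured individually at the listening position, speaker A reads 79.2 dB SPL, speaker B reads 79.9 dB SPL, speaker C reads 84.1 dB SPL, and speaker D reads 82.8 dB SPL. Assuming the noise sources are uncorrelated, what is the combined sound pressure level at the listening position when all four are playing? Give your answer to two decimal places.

Uncorrelated sources add in intensity (power), not in dB.
L_total = 10·log₁₀(10^(79.2/10) + 10^(79.9/10) + 10^(84.1/10) + 10^(82.8/10)) = 10·log₁₀(628500000) = 87.98 dB SPL.

87.98 dB SPL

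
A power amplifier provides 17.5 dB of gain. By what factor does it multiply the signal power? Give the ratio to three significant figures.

Power ratio = 10^(dB/10).
10^(17.5/10) = 10^(1.750) = 56.2.

56.2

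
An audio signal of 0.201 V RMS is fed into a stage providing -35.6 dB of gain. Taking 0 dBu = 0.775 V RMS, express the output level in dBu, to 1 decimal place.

-47.3 dBu

Input level: 20·log₁₀(0.201/0.775) = -11.72 dBu.
Output: -11.72 − 35.6 = -47.3 dBu.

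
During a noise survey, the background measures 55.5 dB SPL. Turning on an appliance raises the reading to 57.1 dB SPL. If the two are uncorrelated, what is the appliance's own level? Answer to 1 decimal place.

52.0 dB SPL

Subtract intensities: L_src = 10·log₁₀(10^(L_total/10) − 10^(L_bg/10)).
L_src = 10·log₁₀(10^(57.1/10) − 10^(55.5/10)) = 10·log₁₀(158000) = 52.0 dB SPL.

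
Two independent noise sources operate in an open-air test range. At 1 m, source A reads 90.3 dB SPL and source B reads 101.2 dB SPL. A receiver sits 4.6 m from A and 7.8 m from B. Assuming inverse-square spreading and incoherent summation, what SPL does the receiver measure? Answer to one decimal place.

At the listener: L_A = 90.3 − 20·log₁₀(4.6) = 77.04 dB; L_B = 101.2 − 20·log₁₀(7.8) = 83.36 dB.
Combined: 10·log₁₀(10^(77.04/10)+10^(83.36/10)) = 84.3 dB SPL.

84.3 dB SPL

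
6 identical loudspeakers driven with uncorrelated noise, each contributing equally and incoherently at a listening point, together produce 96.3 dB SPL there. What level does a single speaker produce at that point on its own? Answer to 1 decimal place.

6 equal incoherent sources add 10·log₁₀(6) = 7.78 dB over one source.
L_one = 96.3 − 7.78 = 88.5 dB SPL.

88.5 dB SPL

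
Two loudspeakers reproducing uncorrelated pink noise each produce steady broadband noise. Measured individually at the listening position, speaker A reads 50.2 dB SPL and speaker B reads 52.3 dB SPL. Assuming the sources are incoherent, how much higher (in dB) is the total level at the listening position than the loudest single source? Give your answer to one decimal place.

Uncorrelated sources add in intensity (power), not in dB.
L_total = 10·log₁₀(10^(50.2/10) + 10^(52.3/10)) = 54.39 dB SPL.
Excess over the loudest (52.3 dB): 54.39 − 52.3 = 2.1 dB.

2.1 dB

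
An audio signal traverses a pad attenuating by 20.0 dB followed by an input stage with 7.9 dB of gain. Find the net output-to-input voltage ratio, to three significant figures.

Net gain = (−20.0) + 7.9 = -12.1 dB.
Voltage ratio = 10^(-12.1/20) = 0.248.

0.248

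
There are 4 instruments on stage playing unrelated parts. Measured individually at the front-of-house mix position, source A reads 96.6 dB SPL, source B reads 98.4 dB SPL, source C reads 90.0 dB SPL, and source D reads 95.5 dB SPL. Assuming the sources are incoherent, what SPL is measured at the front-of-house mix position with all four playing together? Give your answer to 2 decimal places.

102.05 dB SPL

Incoherent sources sum as intensities:
L_total = 10·log₁₀(10^(96.6/10) + 10^(98.4/10) + 10^(90.0/10) + 10^(95.5/10)) = 10·log₁₀(16037000000) = 102.05 dB SPL.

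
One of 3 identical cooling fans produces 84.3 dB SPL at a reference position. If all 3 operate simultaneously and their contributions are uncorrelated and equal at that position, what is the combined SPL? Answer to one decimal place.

3 equal incoherent sources raise the level by 10·log₁₀(3) = 4.77 dB.
L_total = 84.3 + 4.77 = 89.1 dB SPL.

89.1 dB SPL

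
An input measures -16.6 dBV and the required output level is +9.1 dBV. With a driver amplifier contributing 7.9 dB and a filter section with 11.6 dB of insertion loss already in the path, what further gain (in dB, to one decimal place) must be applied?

The required make-up gain is the shortfall in the dB sum.
G = +9.1 − (-16.6) − 7.9 + 11.6 = 29.4 dB.

29.4 dB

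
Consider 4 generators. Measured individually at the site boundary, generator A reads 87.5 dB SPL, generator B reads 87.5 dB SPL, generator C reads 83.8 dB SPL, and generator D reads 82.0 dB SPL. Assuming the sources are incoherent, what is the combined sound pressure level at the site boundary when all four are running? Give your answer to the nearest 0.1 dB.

91.8 dB SPL

Add the sources as powers (linear), then convert back to dB:
L_total = 10·log₁₀(10^(87.5/10) + 10^(87.5/10) + 10^(83.8/10) + 10^(82.0/10)) = 10·log₁₀(1523000000) = 91.8 dB SPL.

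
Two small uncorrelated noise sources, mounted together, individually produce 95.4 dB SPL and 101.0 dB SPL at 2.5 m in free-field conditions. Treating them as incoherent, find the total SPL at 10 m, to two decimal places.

Combined at 2.5 m: 10·log₁₀(10^(95.4/10)+10^(101.0/10)) = 102.057 dB SPL.
Then apply −20·log₁₀(10/2.5) = -12.041 dB → 90.02 dB SPL.

90.02 dB SPL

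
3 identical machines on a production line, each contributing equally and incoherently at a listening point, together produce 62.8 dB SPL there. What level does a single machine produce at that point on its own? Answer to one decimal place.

3 equal incoherent sources add 10·log₁₀(3) = 4.77 dB over one source.
L_one = 62.8 − 4.77 = 58.0 dB SPL.

58.0 dB SPL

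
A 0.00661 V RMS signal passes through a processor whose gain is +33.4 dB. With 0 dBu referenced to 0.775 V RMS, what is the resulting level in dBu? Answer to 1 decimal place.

-8.0 dBu

Input level: 20·log₁₀(0.00661/0.775) = -41.38 dBu.
Output: -41.38 + 33.4 = -8.0 dBu.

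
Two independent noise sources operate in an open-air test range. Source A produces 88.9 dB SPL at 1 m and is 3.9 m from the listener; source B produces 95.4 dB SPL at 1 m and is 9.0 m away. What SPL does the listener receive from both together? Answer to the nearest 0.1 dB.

At the listener: L_A = 88.9 − 20·log₁₀(3.9) = 77.08 dB; L_B = 95.4 − 20·log₁₀(9.0) = 76.32 dB.
Combined: 10·log₁₀(10^(77.08/10)+10^(76.32/10)) = 79.7 dB SPL.

79.7 dB SPL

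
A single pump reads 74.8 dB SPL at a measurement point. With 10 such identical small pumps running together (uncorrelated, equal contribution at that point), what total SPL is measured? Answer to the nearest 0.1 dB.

84.8 dB SPL

10 equal incoherent sources raise the level by 10·log₁₀(10) = 10.00 dB.
L_total = 74.8 + 10.00 = 84.8 dB SPL.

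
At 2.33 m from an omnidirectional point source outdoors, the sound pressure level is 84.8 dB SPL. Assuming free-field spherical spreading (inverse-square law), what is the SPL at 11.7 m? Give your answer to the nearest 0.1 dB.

Inverse-square spreading gives ΔL = −20·log₁₀(d₂/d₁).
ΔL = −20·log₁₀(11.7/2.33) = -14.02 dB, so L₂ = 84.8 + (-14.02) = 70.8 dB SPL.

70.8 dB SPL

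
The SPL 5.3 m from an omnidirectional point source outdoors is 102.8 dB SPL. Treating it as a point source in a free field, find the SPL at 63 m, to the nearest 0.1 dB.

81.3 dB SPL

For a point source in a free field, ΔL = −20·log₁₀(d₂/d₁).
ΔL = −20·log₁₀(63/5.3) = -21.50 dB, so L₂ = 102.8 + (-21.50) = 81.3 dB SPL.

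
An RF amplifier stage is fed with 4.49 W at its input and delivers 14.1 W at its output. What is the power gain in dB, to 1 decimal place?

5.0 dB

Power is a power quantity, so gain = 10·log₁₀(P_out/P_in).
10·log₁₀(14.1/4.49) = 10·log₁₀(3.140) = 5.0 dB.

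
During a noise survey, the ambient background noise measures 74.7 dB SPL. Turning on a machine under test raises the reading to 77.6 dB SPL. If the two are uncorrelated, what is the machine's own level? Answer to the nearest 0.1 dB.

Subtract intensities: L_src = 10·log₁₀(10^(L_total/10) − 10^(L_bg/10)).
L_src = 10·log₁₀(10^(77.6/10) − 10^(74.7/10)) = 10·log₁₀(28030000) = 74.5 dB SPL.

74.5 dB SPL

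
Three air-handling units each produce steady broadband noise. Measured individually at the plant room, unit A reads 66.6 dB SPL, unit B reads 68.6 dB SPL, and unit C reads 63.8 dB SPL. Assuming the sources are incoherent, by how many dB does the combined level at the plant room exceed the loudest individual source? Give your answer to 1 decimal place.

Add the sources as powers (linear), then convert back to dB:
L_total = 10·log₁₀(10^(66.6/10) + 10^(68.6/10) + 10^(63.8/10)) = 71.53 dB SPL.
Excess over the loudest (68.6 dB): 71.53 − 68.6 = 2.9 dB.

2.9 dB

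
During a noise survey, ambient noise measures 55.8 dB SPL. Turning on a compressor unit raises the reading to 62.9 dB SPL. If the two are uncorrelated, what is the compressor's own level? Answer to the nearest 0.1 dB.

62.0 dB SPL

Remove the background by subtracting linear intensities:
L_src = 10·log₁₀(10^(62.9/10) − 10^(55.8/10)) = 10·log₁₀(1570000) = 62.0 dB SPL.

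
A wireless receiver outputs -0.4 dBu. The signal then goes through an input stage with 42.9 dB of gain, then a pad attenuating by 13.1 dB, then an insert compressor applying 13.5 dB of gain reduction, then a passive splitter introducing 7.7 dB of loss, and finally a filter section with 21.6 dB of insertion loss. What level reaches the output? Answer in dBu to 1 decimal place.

Cascaded gains and losses add directly in dB.
-0.4 + 42.9 − 13.1 − 13.5 − 7.7 − 21.6 = -13.4 dBu.

-13.4 dBu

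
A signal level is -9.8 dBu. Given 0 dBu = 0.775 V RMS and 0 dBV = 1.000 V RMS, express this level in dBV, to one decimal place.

The offset between the scales is 20·log₁₀(0.775/1.000) = −2.214 dB.
So dBV = -9.8 − 2.214 = -12.0 dBV.

-12.0 dBV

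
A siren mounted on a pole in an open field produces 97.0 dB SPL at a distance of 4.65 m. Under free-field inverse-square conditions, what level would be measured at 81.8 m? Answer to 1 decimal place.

72.1 dB SPL

For a point source in a free field, ΔL = −20·log₁₀(d₂/d₁).
ΔL = −20·log₁₀(81.8/4.65) = -24.91 dB, so L₂ = 97.0 + (-24.91) = 72.1 dB SPL.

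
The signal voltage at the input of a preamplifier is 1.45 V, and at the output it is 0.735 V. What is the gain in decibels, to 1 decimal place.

Voltage ratio → dB uses the 20·log₁₀ form:
20·log₁₀(0.735/1.45) = 20·log₁₀(0.5069) = -5.9 dB.

-5.9 dB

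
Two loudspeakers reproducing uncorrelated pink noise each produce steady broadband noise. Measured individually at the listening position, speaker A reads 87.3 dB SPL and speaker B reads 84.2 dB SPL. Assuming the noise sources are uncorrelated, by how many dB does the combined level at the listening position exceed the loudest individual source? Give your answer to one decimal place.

Add the sources as powers (linear), then convert back to dB:
L_total = 10·log₁₀(10^(87.3/10) + 10^(84.2/10)) = 89.03 dB SPL.
Excess over the loudest (87.3 dB): 89.03 − 87.3 = 1.7 dB.

1.7 dB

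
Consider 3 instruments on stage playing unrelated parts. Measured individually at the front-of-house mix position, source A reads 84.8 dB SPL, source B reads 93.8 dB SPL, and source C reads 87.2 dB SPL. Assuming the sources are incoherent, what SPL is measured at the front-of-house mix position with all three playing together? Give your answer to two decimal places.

Add the sources as powers (linear), then convert back to dB:
L_total = 10·log₁₀(10^(84.8/10) + 10^(93.8/10) + 10^(87.2/10)) = 10·log₁₀(3226000000) = 95.09 dB SPL.

95.09 dB SPL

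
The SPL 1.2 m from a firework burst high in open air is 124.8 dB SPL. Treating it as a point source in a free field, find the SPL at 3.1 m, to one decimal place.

116.6 dB SPL

Free-field point source: level drops by 20·log₁₀ of the distance ratio.
ΔL = −20·log₁₀(3.1/1.2) = -8.24 dB, so L₂ = 124.8 + (-8.24) = 116.6 dB SPL.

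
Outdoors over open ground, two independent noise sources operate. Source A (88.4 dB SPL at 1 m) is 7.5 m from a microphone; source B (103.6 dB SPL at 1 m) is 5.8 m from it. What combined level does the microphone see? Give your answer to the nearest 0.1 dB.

At the listener: L_A = 88.4 − 20·log₁₀(7.5) = 70.90 dB; L_B = 103.6 − 20·log₁₀(5.8) = 88.33 dB.
Combined: 10·log₁₀(10^(70.90/10)+10^(88.33/10)) = 88.4 dB SPL.

88.4 dB SPL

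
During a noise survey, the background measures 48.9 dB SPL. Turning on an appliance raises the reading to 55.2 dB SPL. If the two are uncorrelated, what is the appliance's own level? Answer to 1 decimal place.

Remove the background by subtracting linear intensities:
L_src = 10·log₁₀(10^(55.2/10) − 10^(48.9/10)) = 10·log₁₀(253500) = 54.0 dB SPL.

54.0 dB SPL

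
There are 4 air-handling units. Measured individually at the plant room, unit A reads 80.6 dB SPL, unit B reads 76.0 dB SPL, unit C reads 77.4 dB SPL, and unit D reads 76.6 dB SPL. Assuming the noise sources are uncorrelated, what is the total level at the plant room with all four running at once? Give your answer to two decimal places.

84.07 dB SPL

Add the sources as powers (linear), then convert back to dB:
L_total = 10·log₁₀(10^(80.6/10) + 10^(76.0/10) + 10^(77.4/10) + 10^(76.6/10)) = 10·log₁₀(255300000) = 84.07 dB SPL.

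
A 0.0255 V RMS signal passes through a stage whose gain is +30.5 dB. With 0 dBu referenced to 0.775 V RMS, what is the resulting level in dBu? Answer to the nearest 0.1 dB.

Input level: 20·log₁₀(0.0255/0.775) = -29.66 dBu.
Output: -29.66 + 30.5 = +0.8 dBu.

+0.8 dBu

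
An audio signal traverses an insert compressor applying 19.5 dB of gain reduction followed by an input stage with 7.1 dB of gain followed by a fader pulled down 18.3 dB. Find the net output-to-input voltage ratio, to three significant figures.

Net gain = (−19.5) + 7.1 + (−18.3) = -30.7 dB.
Voltage ratio = 10^(-30.7/20) = 0.0292.

0.0292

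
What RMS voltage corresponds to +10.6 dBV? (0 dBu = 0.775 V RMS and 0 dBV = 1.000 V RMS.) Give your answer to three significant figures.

3.39 V

V = 1.000 V × 10^(+10.6/20).
= 1.000 × 3.388 = 3.39 V.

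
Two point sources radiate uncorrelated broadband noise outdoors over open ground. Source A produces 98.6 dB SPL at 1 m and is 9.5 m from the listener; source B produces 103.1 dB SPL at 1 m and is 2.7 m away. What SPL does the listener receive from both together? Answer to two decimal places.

At the listener: L_A = 98.6 − 20·log₁₀(9.5) = 79.046 dB; L_B = 103.1 − 20·log₁₀(2.7) = 94.473 dB.
Combined: 10·log₁₀(10^(79.046/10)+10^(94.473/10)) = 94.60 dB SPL.

94.60 dB SPL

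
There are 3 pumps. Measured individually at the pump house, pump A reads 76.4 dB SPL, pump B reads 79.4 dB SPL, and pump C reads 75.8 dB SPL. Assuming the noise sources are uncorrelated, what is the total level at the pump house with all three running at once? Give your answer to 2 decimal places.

Uncorrelated sources add in intensity (power), not in dB.
L_total = 10·log₁₀(10^(76.4/10) + 10^(79.4/10) + 10^(75.8/10)) = 10·log₁₀(168800000) = 82.27 dB SPL.

82.27 dB SPL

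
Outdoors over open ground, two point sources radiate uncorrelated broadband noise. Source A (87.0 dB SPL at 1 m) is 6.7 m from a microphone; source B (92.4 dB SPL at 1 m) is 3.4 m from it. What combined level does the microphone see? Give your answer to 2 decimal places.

82.08 dB SPL

At the listener: L_A = 87.0 − 20·log₁₀(6.7) = 70.479 dB; L_B = 92.4 − 20·log₁₀(3.4) = 81.770 dB.
Combined: 10·log₁₀(10^(70.479/10)+10^(81.770/10)) = 82.08 dB SPL.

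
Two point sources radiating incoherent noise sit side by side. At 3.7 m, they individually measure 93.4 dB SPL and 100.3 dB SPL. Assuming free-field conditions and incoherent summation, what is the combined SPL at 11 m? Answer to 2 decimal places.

Combined at 3.7 m: 10·log₁₀(10^(93.4/10)+10^(100.3/10)) = 101.107 dB SPL.
Then apply −20·log₁₀(11/3.7) = -9.464 dB → 91.64 dB SPL.

91.64 dB SPL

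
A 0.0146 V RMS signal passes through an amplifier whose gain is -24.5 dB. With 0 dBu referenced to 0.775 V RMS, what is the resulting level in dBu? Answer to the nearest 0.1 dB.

Input level: 20·log₁₀(0.0146/0.775) = -34.50 dBu.
Output: -34.50 − 24.5 = -59.0 dBu.

-59.0 dBu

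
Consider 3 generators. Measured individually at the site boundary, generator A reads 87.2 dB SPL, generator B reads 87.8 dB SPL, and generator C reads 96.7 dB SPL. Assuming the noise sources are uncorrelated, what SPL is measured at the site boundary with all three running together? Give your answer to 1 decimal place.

97.6 dB SPL

Incoherent sources sum as intensities:
L_total = 10·log₁₀(10^(87.2/10) + 10^(87.8/10) + 10^(96.7/10)) = 10·log₁₀(5805000000) = 97.6 dB SPL.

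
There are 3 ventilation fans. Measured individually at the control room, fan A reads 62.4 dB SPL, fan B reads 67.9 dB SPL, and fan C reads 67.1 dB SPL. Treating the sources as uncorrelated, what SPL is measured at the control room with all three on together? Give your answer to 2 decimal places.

Add the sources as powers (linear), then convert back to dB:
L_total = 10·log₁₀(10^(62.4/10) + 10^(67.9/10) + 10^(67.1/10)) = 10·log₁₀(13030000) = 71.15 dB SPL.

71.15 dB SPL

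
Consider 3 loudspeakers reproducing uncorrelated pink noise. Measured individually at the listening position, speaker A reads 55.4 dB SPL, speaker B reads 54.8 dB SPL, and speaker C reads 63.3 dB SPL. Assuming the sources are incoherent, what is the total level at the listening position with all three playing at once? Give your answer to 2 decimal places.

Incoherent sources sum as intensities:
L_total = 10·log₁₀(10^(55.4/10) + 10^(54.8/10) + 10^(63.3/10)) = 10·log₁₀(2787000) = 64.45 dB SPL.

64.45 dB SPL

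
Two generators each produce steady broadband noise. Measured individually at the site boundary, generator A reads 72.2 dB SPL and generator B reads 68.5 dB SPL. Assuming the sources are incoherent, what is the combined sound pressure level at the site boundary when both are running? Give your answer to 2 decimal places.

Uncorrelated sources add in intensity (power), not in dB.
L_total = 10·log₁₀(10^(72.2/10) + 10^(68.5/10)) = 10·log₁₀(23680000) = 73.74 dB SPL.

73.74 dB SPL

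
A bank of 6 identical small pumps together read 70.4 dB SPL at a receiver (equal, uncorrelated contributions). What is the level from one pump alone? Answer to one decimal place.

62.6 dB SPL

6 equal incoherent sources add 10·log₁₀(6) = 7.78 dB over one source.
L_one = 70.4 − 7.78 = 62.6 dB SPL.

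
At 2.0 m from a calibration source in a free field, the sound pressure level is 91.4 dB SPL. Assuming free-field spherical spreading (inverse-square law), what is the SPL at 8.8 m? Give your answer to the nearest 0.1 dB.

78.5 dB SPL

Free-field point source: level drops by 20·log₁₀ of the distance ratio.
ΔL = −20·log₁₀(8.8/2.0) = -12.87 dB, so L₂ = 91.4 + (-12.87) = 78.5 dB SPL.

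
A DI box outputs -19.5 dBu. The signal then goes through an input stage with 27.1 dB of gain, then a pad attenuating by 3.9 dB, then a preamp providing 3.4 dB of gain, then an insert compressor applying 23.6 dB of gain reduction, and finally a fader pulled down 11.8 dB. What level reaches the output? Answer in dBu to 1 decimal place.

-28.3 dBu

Gain stages sum in dB:
-19.5 + 27.1 − 3.9 + 3.4 − 23.6 − 11.8 = -28.3 dBu.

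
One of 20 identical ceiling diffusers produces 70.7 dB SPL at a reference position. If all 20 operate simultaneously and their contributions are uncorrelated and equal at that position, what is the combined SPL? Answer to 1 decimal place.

83.7 dB SPL

20 equal incoherent sources raise the level by 10·log₁₀(20) = 13.01 dB.
L_total = 70.7 + 13.01 = 83.7 dB SPL.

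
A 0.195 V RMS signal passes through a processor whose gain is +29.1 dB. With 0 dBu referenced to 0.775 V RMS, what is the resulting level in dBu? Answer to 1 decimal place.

Input level: 20·log₁₀(0.195/0.775) = -11.99 dBu.
Output: -11.99 + 29.1 = +17.1 dBu.

+17.1 dBu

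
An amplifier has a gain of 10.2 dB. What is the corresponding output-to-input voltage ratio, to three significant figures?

3.24

Voltage ratio = 10^(dB/20).
10^(10.2/20) = 10^(0.5100) = 3.24.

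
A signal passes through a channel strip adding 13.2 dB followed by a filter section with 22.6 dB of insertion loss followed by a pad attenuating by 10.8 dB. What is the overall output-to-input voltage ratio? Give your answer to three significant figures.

Net gain = 13.2 + (−22.6) + (−10.8) = -20.2 dB.
Voltage ratio = 10^(-20.2/20) = 0.0977.

0.0977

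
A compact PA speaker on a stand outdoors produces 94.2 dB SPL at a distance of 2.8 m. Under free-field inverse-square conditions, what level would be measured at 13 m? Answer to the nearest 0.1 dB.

Free-field point source: level drops by 20·log₁₀ of the distance ratio.
ΔL = −20·log₁₀(13/2.8) = -13.34 dB, so L₂ = 94.2 + (-13.34) = 80.9 dB SPL.

80.9 dB SPL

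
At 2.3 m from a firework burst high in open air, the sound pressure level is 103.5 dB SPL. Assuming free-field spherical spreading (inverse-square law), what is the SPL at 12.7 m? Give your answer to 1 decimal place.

Free-field point source: level drops by 20·log₁₀ of the distance ratio.
ΔL = −20·log₁₀(12.7/2.3) = -14.84 dB, so L₂ = 103.5 + (-14.84) = 88.7 dB SPL.

88.7 dB SPL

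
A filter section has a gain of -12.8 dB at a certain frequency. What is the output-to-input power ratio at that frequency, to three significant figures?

0.0525

Power ratio = 10^(dB/10).
10^(-12.8/10) = 10^(-1.280) = 0.0525.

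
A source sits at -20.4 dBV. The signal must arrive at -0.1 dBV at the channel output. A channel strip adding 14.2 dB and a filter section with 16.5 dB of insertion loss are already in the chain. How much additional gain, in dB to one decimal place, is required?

The required make-up gain is the shortfall in the dB sum.
G = -0.1 − (-20.4) − 14.2 + 16.5 = 22.6 dB.

22.6 dB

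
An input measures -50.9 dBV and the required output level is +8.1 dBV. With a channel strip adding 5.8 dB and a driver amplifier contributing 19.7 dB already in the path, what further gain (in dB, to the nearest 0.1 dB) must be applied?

33.5 dB

The required make-up gain is the shortfall in the dB sum.
G = +8.1 − (-50.9) − 5.8 − 19.7 = 33.5 dB.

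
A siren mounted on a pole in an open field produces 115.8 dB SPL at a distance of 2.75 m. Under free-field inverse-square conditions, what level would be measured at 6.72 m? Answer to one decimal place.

Inverse-square spreading gives ΔL = −20·log₁₀(d₂/d₁).
ΔL = −20·log₁₀(6.72/2.75) = -7.76 dB, so L₂ = 115.8 + (-7.76) = 108.0 dB SPL.

108.0 dB SPL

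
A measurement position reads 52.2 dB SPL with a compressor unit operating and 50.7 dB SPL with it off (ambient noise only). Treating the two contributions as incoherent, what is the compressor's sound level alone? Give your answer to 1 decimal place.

46.9 dB SPL

Background correction is a power subtraction:
L_src = 10·log₁₀(10^(52.2/10) − 10^(50.7/10)) = 10·log₁₀(48470) = 46.9 dB SPL.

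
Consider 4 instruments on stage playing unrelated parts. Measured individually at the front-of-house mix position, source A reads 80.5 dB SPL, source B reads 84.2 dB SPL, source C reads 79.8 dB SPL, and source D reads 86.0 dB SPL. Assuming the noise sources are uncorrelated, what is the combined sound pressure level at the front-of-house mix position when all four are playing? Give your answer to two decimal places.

Add the sources as powers (linear), then convert back to dB:
L_total = 10·log₁₀(10^(80.5/10) + 10^(84.2/10) + 10^(79.8/10) + 10^(86.0/10)) = 10·log₁₀(868800000) = 89.39 dB SPL.

89.39 dB SPL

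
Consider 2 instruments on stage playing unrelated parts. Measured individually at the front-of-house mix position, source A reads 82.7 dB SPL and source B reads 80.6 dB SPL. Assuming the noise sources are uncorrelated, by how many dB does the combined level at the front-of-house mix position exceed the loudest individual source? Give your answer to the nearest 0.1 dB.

2.1 dB

Add the sources as powers (linear), then convert back to dB:
L_total = 10·log₁₀(10^(82.7/10) + 10^(80.6/10)) = 84.79 dB SPL.
Excess over the loudest (82.7 dB): 84.79 − 82.7 = 2.1 dB.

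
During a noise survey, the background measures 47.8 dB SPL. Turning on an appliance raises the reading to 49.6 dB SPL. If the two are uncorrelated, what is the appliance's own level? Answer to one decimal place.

Subtract intensities: L_src = 10·log₁₀(10^(L_total/10) − 10^(L_bg/10)).
L_src = 10·log₁₀(10^(49.6/10) − 10^(47.8/10)) = 10·log₁₀(30950) = 44.9 dB SPL.

44.9 dB SPL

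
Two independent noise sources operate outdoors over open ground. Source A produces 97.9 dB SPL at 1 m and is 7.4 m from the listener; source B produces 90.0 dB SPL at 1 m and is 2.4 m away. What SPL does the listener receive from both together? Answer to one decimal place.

84.6 dB SPL

At the listener: L_A = 97.9 − 20·log₁₀(7.4) = 80.52 dB; L_B = 90.0 − 20·log₁₀(2.4) = 82.40 dB.
Combined: 10·log₁₀(10^(80.52/10)+10^(82.40/10)) = 84.6 dB SPL.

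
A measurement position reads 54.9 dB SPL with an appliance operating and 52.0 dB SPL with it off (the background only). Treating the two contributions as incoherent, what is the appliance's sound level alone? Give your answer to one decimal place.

51.8 dB SPL

Subtract intensities: L_src = 10·log₁₀(10^(L_total/10) − 10^(L_bg/10)).
L_src = 10·log₁₀(10^(54.9/10) − 10^(52.0/10)) = 10·log₁₀(150500) = 51.8 dB SPL.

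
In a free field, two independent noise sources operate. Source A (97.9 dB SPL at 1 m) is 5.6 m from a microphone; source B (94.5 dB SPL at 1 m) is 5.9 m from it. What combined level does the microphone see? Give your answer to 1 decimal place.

84.4 dB SPL

At the listener: L_A = 97.9 − 20·log₁₀(5.6) = 82.94 dB; L_B = 94.5 − 20·log₁₀(5.9) = 79.08 dB.
Combined: 10·log₁₀(10^(82.94/10)+10^(79.08/10)) = 84.4 dB SPL.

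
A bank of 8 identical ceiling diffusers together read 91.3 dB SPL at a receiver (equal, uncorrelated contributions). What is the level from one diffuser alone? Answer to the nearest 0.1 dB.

8 equal incoherent sources add 10·log₁₀(8) = 9.03 dB over one source.
L_one = 91.3 − 9.03 = 82.3 dB SPL.

82.3 dB SPL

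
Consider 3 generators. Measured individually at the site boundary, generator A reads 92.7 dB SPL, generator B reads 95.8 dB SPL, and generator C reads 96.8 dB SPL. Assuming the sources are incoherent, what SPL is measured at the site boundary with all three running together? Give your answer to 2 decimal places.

Incoherent sources sum as intensities:
L_total = 10·log₁₀(10^(92.7/10) + 10^(95.8/10) + 10^(96.8/10)) = 10·log₁₀(10450000000) = 100.19 dB SPL.

100.19 dB SPL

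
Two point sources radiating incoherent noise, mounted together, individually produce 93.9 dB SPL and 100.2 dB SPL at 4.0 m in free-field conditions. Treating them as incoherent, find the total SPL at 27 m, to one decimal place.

84.5 dB SPL

Combined at 4.0 m: 10·log₁₀(10^(93.9/10)+10^(100.2/10)) = 101.11 dB SPL.
Then apply −20·log₁₀(27/4.0) = -16.59 dB → 84.5 dB SPL.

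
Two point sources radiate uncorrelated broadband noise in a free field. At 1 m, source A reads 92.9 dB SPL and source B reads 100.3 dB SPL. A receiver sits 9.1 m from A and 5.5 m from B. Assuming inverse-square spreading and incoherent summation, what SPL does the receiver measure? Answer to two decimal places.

85.77 dB SPL

At the listener: L_A = 92.9 − 20·log₁₀(9.1) = 73.719 dB; L_B = 100.3 − 20·log₁₀(5.5) = 85.493 dB.
Combined: 10·log₁₀(10^(73.719/10)+10^(85.493/10)) = 85.77 dB SPL.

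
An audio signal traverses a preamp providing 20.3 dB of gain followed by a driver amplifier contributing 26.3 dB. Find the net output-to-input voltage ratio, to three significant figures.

Net gain = 20.3 + 26.3 = 46.6 dB.
Voltage ratio = 10^(46.6/20) = 214.

214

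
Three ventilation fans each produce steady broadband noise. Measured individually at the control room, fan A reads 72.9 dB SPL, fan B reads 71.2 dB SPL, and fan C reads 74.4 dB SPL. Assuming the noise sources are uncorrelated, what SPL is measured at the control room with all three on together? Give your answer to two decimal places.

77.80 dB SPL

Uncorrelated sources add in intensity (power), not in dB.
L_total = 10·log₁₀(10^(72.9/10) + 10^(71.2/10) + 10^(74.4/10)) = 10·log₁₀(60220000) = 77.80 dB SPL.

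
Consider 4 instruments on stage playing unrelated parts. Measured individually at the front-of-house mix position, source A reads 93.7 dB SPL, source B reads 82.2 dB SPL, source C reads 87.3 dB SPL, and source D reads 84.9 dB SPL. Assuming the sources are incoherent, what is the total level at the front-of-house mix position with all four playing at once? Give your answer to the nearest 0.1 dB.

95.3 dB SPL

Incoherent sources sum as intensities:
L_total = 10·log₁₀(10^(93.7/10) + 10^(82.2/10) + 10^(87.3/10) + 10^(84.9/10)) = 10·log₁₀(3356000000) = 95.3 dB SPL.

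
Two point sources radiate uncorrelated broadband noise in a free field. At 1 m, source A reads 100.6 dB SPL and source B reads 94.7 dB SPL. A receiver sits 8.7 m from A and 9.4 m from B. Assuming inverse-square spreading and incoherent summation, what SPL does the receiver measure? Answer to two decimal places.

At the listener: L_A = 100.6 − 20·log₁₀(8.7) = 81.810 dB; L_B = 94.7 − 20·log₁₀(9.4) = 75.237 dB.
Combined: 10·log₁₀(10^(81.810/10)+10^(75.237/10)) = 82.67 dB SPL.

82.67 dB SPL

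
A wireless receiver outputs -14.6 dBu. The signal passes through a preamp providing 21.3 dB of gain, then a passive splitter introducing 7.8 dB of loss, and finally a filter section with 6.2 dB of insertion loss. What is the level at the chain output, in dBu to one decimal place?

In dB, series stages simply add:
-14.6 + 21.3 − 7.8 − 6.2 = -7.3 dBu.

-7.3 dBu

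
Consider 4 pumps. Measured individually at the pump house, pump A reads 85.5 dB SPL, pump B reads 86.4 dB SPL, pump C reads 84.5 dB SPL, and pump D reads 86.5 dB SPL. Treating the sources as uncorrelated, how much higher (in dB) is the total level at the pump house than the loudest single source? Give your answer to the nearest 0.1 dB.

5.3 dB

Incoherent sources sum as intensities:
L_total = 10·log₁₀(10^(85.5/10) + 10^(86.4/10) + 10^(84.5/10) + 10^(86.5/10)) = 91.82 dB SPL.
Excess over the loudest (86.5 dB): 91.82 − 86.5 = 5.3 dB.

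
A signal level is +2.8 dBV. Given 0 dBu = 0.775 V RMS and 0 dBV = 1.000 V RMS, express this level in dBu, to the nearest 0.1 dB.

+5.0 dBu

The offset between the scales is 20·log₁₀(0.775/1.000) = −2.214 dB.
So dBu = +2.8 + 2.214 = +5.0 dBu.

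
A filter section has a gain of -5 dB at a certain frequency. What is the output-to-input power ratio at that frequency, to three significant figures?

Power ratio = 10^(dB/10).
10^(-5/10) = 10^(-0.5000) = 0.316.

0.316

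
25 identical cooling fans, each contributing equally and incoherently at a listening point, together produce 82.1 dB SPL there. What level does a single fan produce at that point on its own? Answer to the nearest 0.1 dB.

25 equal incoherent sources add 10·log₁₀(25) = 13.98 dB over one source.
L_one = 82.1 − 13.98 = 68.1 dB SPL.

68.1 dB SPL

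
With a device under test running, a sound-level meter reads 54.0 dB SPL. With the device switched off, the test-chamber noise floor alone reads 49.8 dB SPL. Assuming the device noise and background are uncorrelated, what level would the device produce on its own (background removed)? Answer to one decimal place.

Remove the background by subtracting linear intensities:
L_src = 10·log₁₀(10^(54.0/10) − 10^(49.8/10)) = 10·log₁₀(155700) = 51.9 dB SPL.

51.9 dB SPL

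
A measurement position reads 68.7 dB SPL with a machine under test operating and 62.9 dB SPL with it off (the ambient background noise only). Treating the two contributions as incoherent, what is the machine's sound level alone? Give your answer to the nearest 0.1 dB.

67.4 dB SPL

Subtract intensities: L_src = 10·log₁₀(10^(L_total/10) − 10^(L_bg/10)).
L_src = 10·log₁₀(10^(68.7/10) − 10^(62.9/10)) = 10·log₁₀(5463000) = 67.4 dB SPL.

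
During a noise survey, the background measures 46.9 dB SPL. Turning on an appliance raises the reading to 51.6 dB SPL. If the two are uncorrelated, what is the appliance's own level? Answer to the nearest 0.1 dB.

Subtract intensities: L_src = 10·log₁₀(10^(L_total/10) − 10^(L_bg/10)).
L_src = 10·log₁₀(10^(51.6/10) − 10^(46.9/10)) = 10·log₁₀(95570) = 49.8 dB SPL.

49.8 dB SPL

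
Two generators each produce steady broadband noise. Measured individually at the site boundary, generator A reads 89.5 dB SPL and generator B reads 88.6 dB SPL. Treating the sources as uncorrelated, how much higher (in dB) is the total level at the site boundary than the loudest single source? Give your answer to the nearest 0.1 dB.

Add the sources as powers (linear), then convert back to dB:
L_total = 10·log₁₀(10^(89.5/10) + 10^(88.6/10)) = 92.08 dB SPL.
Excess over the loudest (89.5 dB): 92.08 − 89.5 = 2.6 dB.

2.6 dB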